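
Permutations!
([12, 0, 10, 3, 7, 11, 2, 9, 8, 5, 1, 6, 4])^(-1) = (0 1 10 2 6 11 5 9 7 4 12)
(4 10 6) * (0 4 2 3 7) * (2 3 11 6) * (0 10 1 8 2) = [4, 8, 11, 7, 1, 5, 3, 10, 2, 9, 0, 6] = (0 4 1 8 2 11 6 3 7 10)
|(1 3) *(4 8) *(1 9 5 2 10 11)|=14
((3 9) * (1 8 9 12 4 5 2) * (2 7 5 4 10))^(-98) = (12)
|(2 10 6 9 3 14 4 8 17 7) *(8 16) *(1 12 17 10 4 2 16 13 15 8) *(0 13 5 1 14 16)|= 17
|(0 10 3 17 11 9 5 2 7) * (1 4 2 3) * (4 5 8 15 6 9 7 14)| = |(0 10 1 5 3 17 11 7)(2 14 4)(6 9 8 15)| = 24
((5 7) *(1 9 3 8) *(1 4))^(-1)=((1 9 3 8 4)(5 7))^(-1)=(1 4 8 3 9)(5 7)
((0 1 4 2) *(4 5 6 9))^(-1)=(0 2 4 9 6 5 1)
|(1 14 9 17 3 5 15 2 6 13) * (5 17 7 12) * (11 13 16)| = |(1 14 9 7 12 5 15 2 6 16 11 13)(3 17)| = 12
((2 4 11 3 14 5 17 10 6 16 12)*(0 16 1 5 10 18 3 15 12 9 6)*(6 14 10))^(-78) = ((0 16 9 14 6 1 5 17 18 3 10)(2 4 11 15 12))^(-78) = (0 10 3 18 17 5 1 6 14 9 16)(2 11 12 4 15)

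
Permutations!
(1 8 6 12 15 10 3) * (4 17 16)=(1 8 6 12 15 10 3)(4 17 16)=[0, 8, 2, 1, 17, 5, 12, 7, 6, 9, 3, 11, 15, 13, 14, 10, 4, 16]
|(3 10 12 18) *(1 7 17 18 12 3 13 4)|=6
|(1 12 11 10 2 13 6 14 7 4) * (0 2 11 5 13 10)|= 8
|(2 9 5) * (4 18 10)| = 3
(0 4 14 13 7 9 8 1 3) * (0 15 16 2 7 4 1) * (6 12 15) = [1, 3, 7, 6, 14, 5, 12, 9, 0, 8, 10, 11, 15, 4, 13, 16, 2] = (0 1 3 6 12 15 16 2 7 9 8)(4 14 13)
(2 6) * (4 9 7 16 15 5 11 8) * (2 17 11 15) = (2 6 17 11 8 4 9 7 16)(5 15) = [0, 1, 6, 3, 9, 15, 17, 16, 4, 7, 10, 8, 12, 13, 14, 5, 2, 11]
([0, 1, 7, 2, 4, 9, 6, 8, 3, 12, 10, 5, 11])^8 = (12)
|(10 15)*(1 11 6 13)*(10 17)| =12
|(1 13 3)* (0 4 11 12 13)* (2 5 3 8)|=10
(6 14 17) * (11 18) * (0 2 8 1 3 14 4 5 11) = [2, 3, 8, 14, 5, 11, 4, 7, 1, 9, 10, 18, 12, 13, 17, 15, 16, 6, 0] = (0 2 8 1 3 14 17 6 4 5 11 18)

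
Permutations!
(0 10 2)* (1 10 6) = (0 6 1 10 2) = [6, 10, 0, 3, 4, 5, 1, 7, 8, 9, 2]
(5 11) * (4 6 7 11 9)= (4 6 7 11 5 9)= [0, 1, 2, 3, 6, 9, 7, 11, 8, 4, 10, 5]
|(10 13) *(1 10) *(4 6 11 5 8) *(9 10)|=|(1 9 10 13)(4 6 11 5 8)|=20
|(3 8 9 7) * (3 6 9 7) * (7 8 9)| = |(3 9)(6 7)| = 2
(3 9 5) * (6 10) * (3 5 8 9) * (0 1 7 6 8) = (0 1 7 6 10 8 9) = [1, 7, 2, 3, 4, 5, 10, 6, 9, 0, 8]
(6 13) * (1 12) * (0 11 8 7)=[11, 12, 2, 3, 4, 5, 13, 0, 7, 9, 10, 8, 1, 6]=(0 11 8 7)(1 12)(6 13)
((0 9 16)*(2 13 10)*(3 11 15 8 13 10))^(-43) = (0 16 9)(2 10)(3 15 13 11 8)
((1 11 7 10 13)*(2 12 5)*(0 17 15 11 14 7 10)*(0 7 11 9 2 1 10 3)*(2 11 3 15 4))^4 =(0 12 3 2 14 4 1 17 5)(9 11 15)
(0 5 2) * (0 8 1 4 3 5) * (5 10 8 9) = (1 4 3 10 8)(2 9 5) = [0, 4, 9, 10, 3, 2, 6, 7, 1, 5, 8]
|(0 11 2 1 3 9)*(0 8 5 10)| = |(0 11 2 1 3 9 8 5 10)| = 9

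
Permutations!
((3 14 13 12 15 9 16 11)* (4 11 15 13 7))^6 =((3 14 7 4 11)(9 16 15)(12 13))^6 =(16)(3 14 7 4 11)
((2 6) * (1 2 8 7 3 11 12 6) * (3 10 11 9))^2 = ((1 2)(3 9)(6 8 7 10 11 12))^2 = (6 7 11)(8 10 12)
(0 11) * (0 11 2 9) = (11)(0 2 9) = [2, 1, 9, 3, 4, 5, 6, 7, 8, 0, 10, 11]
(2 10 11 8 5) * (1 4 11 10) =(1 4 11 8 5 2) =[0, 4, 1, 3, 11, 2, 6, 7, 5, 9, 10, 8]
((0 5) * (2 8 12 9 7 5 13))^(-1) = (0 5 7 9 12 8 2 13)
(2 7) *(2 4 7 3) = [0, 1, 3, 2, 7, 5, 6, 4] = (2 3)(4 7)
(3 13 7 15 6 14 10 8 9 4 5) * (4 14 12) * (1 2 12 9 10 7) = (1 2 12 4 5 3 13)(6 9 14 7 15)(8 10) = [0, 2, 12, 13, 5, 3, 9, 15, 10, 14, 8, 11, 4, 1, 7, 6]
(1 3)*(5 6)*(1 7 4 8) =(1 3 7 4 8)(5 6) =[0, 3, 2, 7, 8, 6, 5, 4, 1]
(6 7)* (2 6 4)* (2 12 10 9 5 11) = (2 6 7 4 12 10 9 5 11) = [0, 1, 6, 3, 12, 11, 7, 4, 8, 5, 9, 2, 10]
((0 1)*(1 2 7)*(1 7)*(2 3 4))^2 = (7)(0 4 1 3 2)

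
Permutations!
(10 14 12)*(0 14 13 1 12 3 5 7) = (0 14 3 5 7)(1 12 10 13) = [14, 12, 2, 5, 4, 7, 6, 0, 8, 9, 13, 11, 10, 1, 3]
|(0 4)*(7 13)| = 2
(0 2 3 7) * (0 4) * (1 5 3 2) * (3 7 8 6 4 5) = (0 1 3 8 6 4)(5 7) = [1, 3, 2, 8, 0, 7, 4, 5, 6]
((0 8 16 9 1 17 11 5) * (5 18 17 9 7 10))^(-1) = ((0 8 16 7 10 5)(1 9)(11 18 17))^(-1) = (0 5 10 7 16 8)(1 9)(11 17 18)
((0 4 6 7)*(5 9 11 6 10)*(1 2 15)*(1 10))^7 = ((0 4 1 2 15 10 5 9 11 6 7))^7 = (0 9 2 7 5 1 6 10 4 11 15)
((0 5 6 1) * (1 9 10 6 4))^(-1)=(0 1 4 5)(6 10 9)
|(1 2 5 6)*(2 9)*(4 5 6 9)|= 6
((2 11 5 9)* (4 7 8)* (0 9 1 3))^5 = ((0 9 2 11 5 1 3)(4 7 8))^5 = (0 1 11 9 3 5 2)(4 8 7)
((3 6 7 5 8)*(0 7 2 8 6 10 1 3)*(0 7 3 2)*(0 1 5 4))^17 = ((0 3 10 5 6 1 2 8 7 4))^17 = (0 8 6 3 7 1 10 4 2 5)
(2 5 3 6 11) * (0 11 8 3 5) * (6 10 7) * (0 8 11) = (2 8 3 10 7 6 11) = [0, 1, 8, 10, 4, 5, 11, 6, 3, 9, 7, 2]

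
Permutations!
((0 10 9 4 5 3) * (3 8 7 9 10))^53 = ((10)(0 3)(4 5 8 7 9))^53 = (10)(0 3)(4 7 5 9 8)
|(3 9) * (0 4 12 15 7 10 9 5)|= 9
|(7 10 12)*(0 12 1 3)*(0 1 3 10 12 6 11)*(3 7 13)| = 6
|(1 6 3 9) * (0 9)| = |(0 9 1 6 3)| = 5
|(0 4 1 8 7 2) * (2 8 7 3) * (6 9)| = 14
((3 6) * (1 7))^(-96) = ((1 7)(3 6))^(-96) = (7)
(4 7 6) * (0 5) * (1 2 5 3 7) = (0 3 7 6 4 1 2 5) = [3, 2, 5, 7, 1, 0, 4, 6]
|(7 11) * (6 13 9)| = |(6 13 9)(7 11)| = 6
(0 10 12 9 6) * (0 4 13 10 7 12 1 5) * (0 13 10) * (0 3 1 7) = (1 5 13 3)(4 10 7 12 9 6) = [0, 5, 2, 1, 10, 13, 4, 12, 8, 6, 7, 11, 9, 3]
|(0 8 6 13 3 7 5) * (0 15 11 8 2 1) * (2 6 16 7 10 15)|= 13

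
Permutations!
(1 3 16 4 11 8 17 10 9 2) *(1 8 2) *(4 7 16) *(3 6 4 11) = (1 6 4 3 11 2 8 17 10 9)(7 16) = [0, 6, 8, 11, 3, 5, 4, 16, 17, 1, 9, 2, 12, 13, 14, 15, 7, 10]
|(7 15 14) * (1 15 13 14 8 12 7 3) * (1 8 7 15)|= 7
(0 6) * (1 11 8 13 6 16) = (0 16 1 11 8 13 6) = [16, 11, 2, 3, 4, 5, 0, 7, 13, 9, 10, 8, 12, 6, 14, 15, 1]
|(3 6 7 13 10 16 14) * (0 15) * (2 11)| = |(0 15)(2 11)(3 6 7 13 10 16 14)| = 14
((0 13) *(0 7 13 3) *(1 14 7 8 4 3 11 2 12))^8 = (0 8 14 2 3 13 1 11 4 7 12)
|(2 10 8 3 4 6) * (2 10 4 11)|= |(2 4 6 10 8 3 11)|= 7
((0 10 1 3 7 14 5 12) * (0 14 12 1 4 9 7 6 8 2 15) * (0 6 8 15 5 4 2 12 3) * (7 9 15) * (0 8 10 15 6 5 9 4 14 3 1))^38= (0 5 15)(1 6 9 10 12)(2 3 8 7 4)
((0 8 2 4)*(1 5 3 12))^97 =(0 8 2 4)(1 5 3 12)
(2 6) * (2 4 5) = [0, 1, 6, 3, 5, 2, 4] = (2 6 4 5)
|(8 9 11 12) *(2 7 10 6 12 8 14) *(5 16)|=6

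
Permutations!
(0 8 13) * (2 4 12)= (0 8 13)(2 4 12)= [8, 1, 4, 3, 12, 5, 6, 7, 13, 9, 10, 11, 2, 0]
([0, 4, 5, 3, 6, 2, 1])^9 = [0, 1, 5, 3, 4, 2, 6]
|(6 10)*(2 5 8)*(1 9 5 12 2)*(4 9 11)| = |(1 11 4 9 5 8)(2 12)(6 10)| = 6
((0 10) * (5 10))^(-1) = ((0 5 10))^(-1) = (0 10 5)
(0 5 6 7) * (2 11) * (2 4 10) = (0 5 6 7)(2 11 4 10) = [5, 1, 11, 3, 10, 6, 7, 0, 8, 9, 2, 4]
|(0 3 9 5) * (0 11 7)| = 6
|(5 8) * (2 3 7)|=|(2 3 7)(5 8)|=6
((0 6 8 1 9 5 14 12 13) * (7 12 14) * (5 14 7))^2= (0 8 9 7 13 6 1 14 12)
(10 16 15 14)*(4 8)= [0, 1, 2, 3, 8, 5, 6, 7, 4, 9, 16, 11, 12, 13, 10, 14, 15]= (4 8)(10 16 15 14)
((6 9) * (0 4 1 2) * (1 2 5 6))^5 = ((0 4 2)(1 5 6 9))^5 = (0 2 4)(1 5 6 9)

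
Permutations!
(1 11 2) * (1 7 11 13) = (1 13)(2 7 11) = [0, 13, 7, 3, 4, 5, 6, 11, 8, 9, 10, 2, 12, 1]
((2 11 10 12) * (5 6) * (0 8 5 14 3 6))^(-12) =(14)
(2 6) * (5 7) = (2 6)(5 7) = [0, 1, 6, 3, 4, 7, 2, 5]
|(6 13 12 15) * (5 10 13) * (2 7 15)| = 8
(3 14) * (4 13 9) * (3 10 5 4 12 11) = [0, 1, 2, 14, 13, 4, 6, 7, 8, 12, 5, 3, 11, 9, 10] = (3 14 10 5 4 13 9 12 11)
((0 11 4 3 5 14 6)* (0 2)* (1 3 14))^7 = ((0 11 4 14 6 2)(1 3 5))^7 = (0 11 4 14 6 2)(1 3 5)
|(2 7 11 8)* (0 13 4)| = |(0 13 4)(2 7 11 8)| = 12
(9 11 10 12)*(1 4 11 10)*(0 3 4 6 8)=(0 3 4 11 1 6 8)(9 10 12)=[3, 6, 2, 4, 11, 5, 8, 7, 0, 10, 12, 1, 9]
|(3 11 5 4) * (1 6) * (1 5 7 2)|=|(1 6 5 4 3 11 7 2)|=8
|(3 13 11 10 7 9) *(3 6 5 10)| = |(3 13 11)(5 10 7 9 6)| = 15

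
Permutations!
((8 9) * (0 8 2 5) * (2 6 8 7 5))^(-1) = ((0 7 5)(6 8 9))^(-1) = (0 5 7)(6 9 8)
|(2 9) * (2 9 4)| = 2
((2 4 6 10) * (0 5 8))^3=((0 5 8)(2 4 6 10))^3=(2 10 6 4)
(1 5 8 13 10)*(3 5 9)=[0, 9, 2, 5, 4, 8, 6, 7, 13, 3, 1, 11, 12, 10]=(1 9 3 5 8 13 10)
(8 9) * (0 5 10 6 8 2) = (0 5 10 6 8 9 2) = [5, 1, 0, 3, 4, 10, 8, 7, 9, 2, 6]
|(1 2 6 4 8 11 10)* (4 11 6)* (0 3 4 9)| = |(0 3 4 8 6 11 10 1 2 9)| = 10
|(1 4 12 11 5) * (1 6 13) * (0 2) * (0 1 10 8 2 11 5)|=|(0 11)(1 4 12 5 6 13 10 8 2)|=18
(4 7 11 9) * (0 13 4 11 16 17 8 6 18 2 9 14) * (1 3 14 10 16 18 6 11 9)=(0 13 4 7 18 2 1 3 14)(8 11 10 16 17)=[13, 3, 1, 14, 7, 5, 6, 18, 11, 9, 16, 10, 12, 4, 0, 15, 17, 8, 2]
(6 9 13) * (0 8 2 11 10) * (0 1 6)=(0 8 2 11 10 1 6 9 13)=[8, 6, 11, 3, 4, 5, 9, 7, 2, 13, 1, 10, 12, 0]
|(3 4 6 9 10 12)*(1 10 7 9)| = 6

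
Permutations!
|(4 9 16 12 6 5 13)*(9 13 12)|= 6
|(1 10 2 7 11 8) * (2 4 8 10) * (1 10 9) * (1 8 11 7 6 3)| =20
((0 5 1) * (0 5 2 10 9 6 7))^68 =(0 10 6)(2 9 7)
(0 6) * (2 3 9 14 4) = (0 6)(2 3 9 14 4) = [6, 1, 3, 9, 2, 5, 0, 7, 8, 14, 10, 11, 12, 13, 4]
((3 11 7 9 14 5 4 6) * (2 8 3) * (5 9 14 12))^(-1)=(2 6 4 5 12 9 14 7 11 3 8)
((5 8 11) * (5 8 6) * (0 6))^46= ((0 6 5)(8 11))^46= (11)(0 6 5)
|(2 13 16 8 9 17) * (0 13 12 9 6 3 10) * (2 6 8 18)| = |(0 13 16 18 2 12 9 17 6 3 10)| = 11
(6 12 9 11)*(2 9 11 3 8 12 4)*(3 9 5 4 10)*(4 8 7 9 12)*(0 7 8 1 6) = (0 7 9 12 11)(1 6 10 3 8 4 2 5) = [7, 6, 5, 8, 2, 1, 10, 9, 4, 12, 3, 0, 11]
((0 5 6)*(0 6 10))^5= ((0 5 10))^5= (0 10 5)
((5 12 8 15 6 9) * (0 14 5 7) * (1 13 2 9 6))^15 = (0 8 2 14 15 9 5 1 7 12 13)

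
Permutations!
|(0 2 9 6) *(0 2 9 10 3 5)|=|(0 9 6 2 10 3 5)|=7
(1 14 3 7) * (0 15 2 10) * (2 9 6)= [15, 14, 10, 7, 4, 5, 2, 1, 8, 6, 0, 11, 12, 13, 3, 9]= (0 15 9 6 2 10)(1 14 3 7)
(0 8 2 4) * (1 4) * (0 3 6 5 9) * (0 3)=[8, 4, 1, 6, 0, 9, 5, 7, 2, 3]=(0 8 2 1 4)(3 6 5 9)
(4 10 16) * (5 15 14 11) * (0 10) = [10, 1, 2, 3, 0, 15, 6, 7, 8, 9, 16, 5, 12, 13, 11, 14, 4] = (0 10 16 4)(5 15 14 11)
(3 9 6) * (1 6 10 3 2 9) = (1 6 2 9 10 3) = [0, 6, 9, 1, 4, 5, 2, 7, 8, 10, 3]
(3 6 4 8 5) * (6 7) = (3 7 6 4 8 5) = [0, 1, 2, 7, 8, 3, 4, 6, 5]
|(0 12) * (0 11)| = |(0 12 11)| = 3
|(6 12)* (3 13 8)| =6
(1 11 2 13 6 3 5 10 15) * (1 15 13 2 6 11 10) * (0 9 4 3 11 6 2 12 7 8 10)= (15)(0 9 4 3 5 1)(2 12 7 8 10 13 6 11)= [9, 0, 12, 5, 3, 1, 11, 8, 10, 4, 13, 2, 7, 6, 14, 15]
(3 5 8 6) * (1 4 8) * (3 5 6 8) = [0, 4, 2, 6, 3, 1, 5, 7, 8] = (8)(1 4 3 6 5)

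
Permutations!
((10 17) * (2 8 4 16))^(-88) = ((2 8 4 16)(10 17))^(-88) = (17)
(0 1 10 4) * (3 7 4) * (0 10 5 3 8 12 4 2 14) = (0 1 5 3 7 2 14)(4 10 8 12) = [1, 5, 14, 7, 10, 3, 6, 2, 12, 9, 8, 11, 4, 13, 0]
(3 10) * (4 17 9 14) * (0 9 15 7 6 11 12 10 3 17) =(0 9 14 4)(6 11 12 10 17 15 7) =[9, 1, 2, 3, 0, 5, 11, 6, 8, 14, 17, 12, 10, 13, 4, 7, 16, 15]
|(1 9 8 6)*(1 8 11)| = |(1 9 11)(6 8)| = 6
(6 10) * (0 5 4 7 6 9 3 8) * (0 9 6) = (0 5 4 7)(3 8 9)(6 10) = [5, 1, 2, 8, 7, 4, 10, 0, 9, 3, 6]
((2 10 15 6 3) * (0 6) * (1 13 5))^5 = (0 15 10 2 3 6)(1 5 13)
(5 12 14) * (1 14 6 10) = (1 14 5 12 6 10) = [0, 14, 2, 3, 4, 12, 10, 7, 8, 9, 1, 11, 6, 13, 5]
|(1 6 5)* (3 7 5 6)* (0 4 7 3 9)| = |(0 4 7 5 1 9)| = 6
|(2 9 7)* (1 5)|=6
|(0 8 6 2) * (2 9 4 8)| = 4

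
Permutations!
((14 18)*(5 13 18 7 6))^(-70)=((5 13 18 14 7 6))^(-70)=(5 18 7)(6 13 14)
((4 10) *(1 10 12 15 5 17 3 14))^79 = ((1 10 4 12 15 5 17 3 14))^79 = (1 3 5 12 10 14 17 15 4)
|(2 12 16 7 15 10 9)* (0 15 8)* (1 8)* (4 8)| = |(0 15 10 9 2 12 16 7 1 4 8)| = 11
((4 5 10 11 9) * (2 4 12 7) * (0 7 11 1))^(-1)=((0 7 2 4 5 10 1)(9 12 11))^(-1)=(0 1 10 5 4 2 7)(9 11 12)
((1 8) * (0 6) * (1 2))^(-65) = (0 6)(1 8 2)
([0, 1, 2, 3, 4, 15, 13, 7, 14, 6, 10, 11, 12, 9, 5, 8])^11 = (5 14 8 15)(6 9 13)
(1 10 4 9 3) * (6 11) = (1 10 4 9 3)(6 11) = [0, 10, 2, 1, 9, 5, 11, 7, 8, 3, 4, 6]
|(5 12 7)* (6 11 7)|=|(5 12 6 11 7)|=5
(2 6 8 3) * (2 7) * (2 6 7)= (2 7 6 8 3)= [0, 1, 7, 2, 4, 5, 8, 6, 3]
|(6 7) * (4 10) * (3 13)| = 2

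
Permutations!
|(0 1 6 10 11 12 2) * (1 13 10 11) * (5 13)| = 9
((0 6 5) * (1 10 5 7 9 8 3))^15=((0 6 7 9 8 3 1 10 5))^15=(0 1 9)(3 7 5)(6 10 8)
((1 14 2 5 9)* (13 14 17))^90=(1 9 5 2 14 13 17)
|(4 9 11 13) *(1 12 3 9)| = |(1 12 3 9 11 13 4)| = 7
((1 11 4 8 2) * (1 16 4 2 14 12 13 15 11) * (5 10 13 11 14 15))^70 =((2 16 4 8 15 14 12 11)(5 10 13))^70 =(2 12 15 4)(5 10 13)(8 16 11 14)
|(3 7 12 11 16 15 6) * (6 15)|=|(3 7 12 11 16 6)|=6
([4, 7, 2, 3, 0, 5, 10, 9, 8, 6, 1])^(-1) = [4, 10, 2, 3, 0, 5, 9, 1, 8, 7, 6]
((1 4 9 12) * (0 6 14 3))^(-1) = ((0 6 14 3)(1 4 9 12))^(-1) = (0 3 14 6)(1 12 9 4)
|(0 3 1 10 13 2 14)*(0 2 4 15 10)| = 12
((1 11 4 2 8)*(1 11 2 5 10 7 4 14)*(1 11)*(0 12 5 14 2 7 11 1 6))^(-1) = (0 6 8 2 11 10 5 12)(1 14 4 7)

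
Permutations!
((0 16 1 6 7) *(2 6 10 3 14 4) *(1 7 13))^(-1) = ((0 16 7)(1 10 3 14 4 2 6 13))^(-1) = (0 7 16)(1 13 6 2 4 14 3 10)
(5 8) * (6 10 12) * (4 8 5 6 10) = (4 8 6)(10 12) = [0, 1, 2, 3, 8, 5, 4, 7, 6, 9, 12, 11, 10]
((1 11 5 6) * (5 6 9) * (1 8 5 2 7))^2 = (1 6 5 2)(7 11 8 9)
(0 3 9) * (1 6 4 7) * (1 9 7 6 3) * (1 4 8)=(0 4 6 8 1 3 7 9)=[4, 3, 2, 7, 6, 5, 8, 9, 1, 0]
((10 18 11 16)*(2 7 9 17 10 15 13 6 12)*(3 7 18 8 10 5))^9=(2 18 11 16 15 13 6 12)(3 5 17 9 7)(8 10)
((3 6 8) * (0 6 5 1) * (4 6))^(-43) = ((0 4 6 8 3 5 1))^(-43) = (0 1 5 3 8 6 4)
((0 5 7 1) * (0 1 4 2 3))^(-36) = ((0 5 7 4 2 3))^(-36) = (7)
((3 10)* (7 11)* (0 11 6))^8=(11)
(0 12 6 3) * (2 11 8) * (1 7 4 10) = (0 12 6 3)(1 7 4 10)(2 11 8) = [12, 7, 11, 0, 10, 5, 3, 4, 2, 9, 1, 8, 6]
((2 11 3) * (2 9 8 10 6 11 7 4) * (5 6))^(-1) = (2 4 7)(3 11 6 5 10 8 9)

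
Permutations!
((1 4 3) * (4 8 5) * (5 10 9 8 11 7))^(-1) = (1 3 4 5 7 11)(8 9 10)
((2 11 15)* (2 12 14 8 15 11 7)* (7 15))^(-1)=(2 7 8 14 12 15)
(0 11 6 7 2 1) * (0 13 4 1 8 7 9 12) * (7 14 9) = [11, 13, 8, 3, 1, 5, 7, 2, 14, 12, 10, 6, 0, 4, 9] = (0 11 6 7 2 8 14 9 12)(1 13 4)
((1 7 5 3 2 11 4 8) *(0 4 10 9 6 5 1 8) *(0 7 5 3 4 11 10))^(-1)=(0 11)(1 7 4 5)(2 3 6 9 10)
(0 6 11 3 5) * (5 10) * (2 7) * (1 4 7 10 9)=(0 6 11 3 9 1 4 7 2 10 5)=[6, 4, 10, 9, 7, 0, 11, 2, 8, 1, 5, 3]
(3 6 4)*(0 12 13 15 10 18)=(0 12 13 15 10 18)(3 6 4)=[12, 1, 2, 6, 3, 5, 4, 7, 8, 9, 18, 11, 13, 15, 14, 10, 16, 17, 0]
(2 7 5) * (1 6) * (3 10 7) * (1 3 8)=(1 6 3 10 7 5 2 8)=[0, 6, 8, 10, 4, 2, 3, 5, 1, 9, 7]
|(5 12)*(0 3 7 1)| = 4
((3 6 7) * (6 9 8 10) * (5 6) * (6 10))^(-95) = (5 10)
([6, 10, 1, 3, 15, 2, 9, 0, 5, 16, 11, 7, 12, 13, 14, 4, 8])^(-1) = [7, 2, 5, 3, 15, 8, 0, 11, 16, 6, 1, 10, 12, 13, 14, 4, 9]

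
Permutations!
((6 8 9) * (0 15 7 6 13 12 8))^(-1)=(0 6 7 15)(8 12 13 9)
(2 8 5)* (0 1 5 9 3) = (0 1 5 2 8 9 3) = [1, 5, 8, 0, 4, 2, 6, 7, 9, 3]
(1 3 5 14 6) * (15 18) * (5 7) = (1 3 7 5 14 6)(15 18) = [0, 3, 2, 7, 4, 14, 1, 5, 8, 9, 10, 11, 12, 13, 6, 18, 16, 17, 15]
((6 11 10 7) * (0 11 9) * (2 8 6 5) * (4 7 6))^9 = ((0 11 10 6 9)(2 8 4 7 5))^9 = (0 9 6 10 11)(2 5 7 4 8)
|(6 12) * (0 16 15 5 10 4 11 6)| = 9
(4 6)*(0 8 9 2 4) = (0 8 9 2 4 6) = [8, 1, 4, 3, 6, 5, 0, 7, 9, 2]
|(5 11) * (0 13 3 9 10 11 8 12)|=|(0 13 3 9 10 11 5 8 12)|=9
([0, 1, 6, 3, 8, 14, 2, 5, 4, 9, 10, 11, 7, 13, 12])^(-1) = [0, 1, 6, 3, 8, 7, 2, 12, 4, 9, 10, 11, 14, 13, 5]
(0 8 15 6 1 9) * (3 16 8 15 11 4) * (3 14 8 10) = (0 15 6 1 9)(3 16 10)(4 14 8 11) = [15, 9, 2, 16, 14, 5, 1, 7, 11, 0, 3, 4, 12, 13, 8, 6, 10]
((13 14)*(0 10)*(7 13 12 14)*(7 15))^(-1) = (0 10)(7 15 13)(12 14)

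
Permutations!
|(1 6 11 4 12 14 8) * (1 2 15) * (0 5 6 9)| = 12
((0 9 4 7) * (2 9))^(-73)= ((0 2 9 4 7))^(-73)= (0 9 7 2 4)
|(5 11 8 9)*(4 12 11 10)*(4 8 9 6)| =8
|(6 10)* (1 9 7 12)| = 4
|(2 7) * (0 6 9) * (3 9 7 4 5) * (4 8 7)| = 6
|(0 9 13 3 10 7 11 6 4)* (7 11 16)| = 8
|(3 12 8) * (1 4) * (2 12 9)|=10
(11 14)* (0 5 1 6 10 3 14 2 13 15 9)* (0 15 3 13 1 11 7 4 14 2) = (0 5 11)(1 6 10 13 3 2)(4 14 7)(9 15) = [5, 6, 1, 2, 14, 11, 10, 4, 8, 15, 13, 0, 12, 3, 7, 9]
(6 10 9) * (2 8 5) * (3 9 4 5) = (2 8 3 9 6 10 4 5) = [0, 1, 8, 9, 5, 2, 10, 7, 3, 6, 4]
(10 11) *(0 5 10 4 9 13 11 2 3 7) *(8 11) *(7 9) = (0 5 10 2 3 9 13 8 11 4 7) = [5, 1, 3, 9, 7, 10, 6, 0, 11, 13, 2, 4, 12, 8]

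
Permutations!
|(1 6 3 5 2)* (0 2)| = 6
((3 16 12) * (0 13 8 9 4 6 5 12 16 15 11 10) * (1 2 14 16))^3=((0 13 8 9 4 6 5 12 3 15 11 10)(1 2 14 16))^3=(0 9 5 15)(1 16 14 2)(3 10 8 6)(4 12 11 13)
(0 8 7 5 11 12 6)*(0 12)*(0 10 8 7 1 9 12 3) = (0 7 5 11 10 8 1 9 12 6 3) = [7, 9, 2, 0, 4, 11, 3, 5, 1, 12, 8, 10, 6]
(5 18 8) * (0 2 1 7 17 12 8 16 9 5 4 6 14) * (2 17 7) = (0 17 12 8 4 6 14)(1 2)(5 18 16 9) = [17, 2, 1, 3, 6, 18, 14, 7, 4, 5, 10, 11, 8, 13, 0, 15, 9, 12, 16]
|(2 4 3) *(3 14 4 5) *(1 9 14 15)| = 15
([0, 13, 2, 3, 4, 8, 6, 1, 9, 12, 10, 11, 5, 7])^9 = [0, 1, 2, 3, 4, 8, 6, 7, 9, 12, 10, 11, 5, 13]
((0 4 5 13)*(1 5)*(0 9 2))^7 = (13)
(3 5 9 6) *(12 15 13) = (3 5 9 6)(12 15 13) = [0, 1, 2, 5, 4, 9, 3, 7, 8, 6, 10, 11, 15, 12, 14, 13]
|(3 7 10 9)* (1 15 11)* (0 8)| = |(0 8)(1 15 11)(3 7 10 9)| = 12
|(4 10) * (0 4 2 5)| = |(0 4 10 2 5)| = 5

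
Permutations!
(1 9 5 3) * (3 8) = (1 9 5 8 3) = [0, 9, 2, 1, 4, 8, 6, 7, 3, 5]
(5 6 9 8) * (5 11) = (5 6 9 8 11) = [0, 1, 2, 3, 4, 6, 9, 7, 11, 8, 10, 5]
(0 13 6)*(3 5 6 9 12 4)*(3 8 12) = [13, 1, 2, 5, 8, 6, 0, 7, 12, 3, 10, 11, 4, 9] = (0 13 9 3 5 6)(4 8 12)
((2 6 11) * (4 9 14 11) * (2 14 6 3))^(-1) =(2 3)(4 6 9)(11 14)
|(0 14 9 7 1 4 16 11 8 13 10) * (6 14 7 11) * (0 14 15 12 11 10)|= |(0 7 1 4 16 6 15 12 11 8 13)(9 10 14)|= 33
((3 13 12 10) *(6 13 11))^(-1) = (3 10 12 13 6 11)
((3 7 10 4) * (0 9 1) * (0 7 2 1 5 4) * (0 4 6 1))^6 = ((0 9 5 6 1 7 10 4 3 2))^6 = (0 10 5 3 1)(2 7 9 4 6)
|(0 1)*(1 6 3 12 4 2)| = 7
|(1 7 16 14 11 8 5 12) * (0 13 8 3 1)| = |(0 13 8 5 12)(1 7 16 14 11 3)| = 30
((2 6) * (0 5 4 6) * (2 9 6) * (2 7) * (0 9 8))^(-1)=(0 8 6 9 2 7 4 5)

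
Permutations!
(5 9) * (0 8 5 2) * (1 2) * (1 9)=(9)(0 8 5 1 2)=[8, 2, 0, 3, 4, 1, 6, 7, 5, 9]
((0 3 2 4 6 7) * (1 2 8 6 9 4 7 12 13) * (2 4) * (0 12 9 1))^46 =((0 3 8 6 9 2 7 12 13)(1 4))^46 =(0 3 8 6 9 2 7 12 13)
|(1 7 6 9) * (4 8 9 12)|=7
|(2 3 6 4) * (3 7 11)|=|(2 7 11 3 6 4)|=6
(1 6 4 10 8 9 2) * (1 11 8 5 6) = (2 11 8 9)(4 10 5 6) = [0, 1, 11, 3, 10, 6, 4, 7, 9, 2, 5, 8]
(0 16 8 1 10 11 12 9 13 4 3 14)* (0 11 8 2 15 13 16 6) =(0 6)(1 10 8)(2 15 13 4 3 14 11 12 9 16) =[6, 10, 15, 14, 3, 5, 0, 7, 1, 16, 8, 12, 9, 4, 11, 13, 2]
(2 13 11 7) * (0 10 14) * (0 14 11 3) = (14)(0 10 11 7 2 13 3) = [10, 1, 13, 0, 4, 5, 6, 2, 8, 9, 11, 7, 12, 3, 14]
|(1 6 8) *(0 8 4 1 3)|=3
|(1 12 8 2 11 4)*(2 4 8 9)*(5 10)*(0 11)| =8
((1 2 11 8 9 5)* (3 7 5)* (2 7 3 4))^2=((1 7 5)(2 11 8 9 4))^2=(1 5 7)(2 8 4 11 9)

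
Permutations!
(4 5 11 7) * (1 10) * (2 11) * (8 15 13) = (1 10)(2 11 7 4 5)(8 15 13) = [0, 10, 11, 3, 5, 2, 6, 4, 15, 9, 1, 7, 12, 8, 14, 13]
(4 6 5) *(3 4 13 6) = (3 4)(5 13 6) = [0, 1, 2, 4, 3, 13, 5, 7, 8, 9, 10, 11, 12, 6]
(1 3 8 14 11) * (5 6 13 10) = (1 3 8 14 11)(5 6 13 10) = [0, 3, 2, 8, 4, 6, 13, 7, 14, 9, 5, 1, 12, 10, 11]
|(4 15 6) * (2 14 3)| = 3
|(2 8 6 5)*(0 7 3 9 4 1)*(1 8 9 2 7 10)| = |(0 10 1)(2 9 4 8 6 5 7 3)| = 24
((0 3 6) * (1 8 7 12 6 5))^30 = (0 12 8 5)(1 3 6 7)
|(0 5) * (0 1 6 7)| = |(0 5 1 6 7)| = 5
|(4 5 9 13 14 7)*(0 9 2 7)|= 4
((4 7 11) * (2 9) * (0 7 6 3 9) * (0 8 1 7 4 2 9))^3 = (0 3 6 4)(1 2 7 8 11)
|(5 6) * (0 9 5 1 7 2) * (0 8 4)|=|(0 9 5 6 1 7 2 8 4)|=9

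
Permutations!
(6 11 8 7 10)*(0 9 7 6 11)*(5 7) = (0 9 5 7 10 11 8 6) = [9, 1, 2, 3, 4, 7, 0, 10, 6, 5, 11, 8]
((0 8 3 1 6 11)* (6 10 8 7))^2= ((0 7 6 11)(1 10 8 3))^2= (0 6)(1 8)(3 10)(7 11)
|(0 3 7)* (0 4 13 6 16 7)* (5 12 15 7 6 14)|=14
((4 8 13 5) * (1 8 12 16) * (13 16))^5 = ((1 8 16)(4 12 13 5))^5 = (1 16 8)(4 12 13 5)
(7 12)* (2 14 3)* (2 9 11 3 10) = [0, 1, 14, 9, 4, 5, 6, 12, 8, 11, 2, 3, 7, 13, 10] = (2 14 10)(3 9 11)(7 12)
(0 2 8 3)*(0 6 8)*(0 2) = (3 6 8) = [0, 1, 2, 6, 4, 5, 8, 7, 3]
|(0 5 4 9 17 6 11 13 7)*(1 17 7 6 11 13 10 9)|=|(0 5 4 1 17 11 10 9 7)(6 13)|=18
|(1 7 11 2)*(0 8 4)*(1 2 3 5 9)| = 6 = |(0 8 4)(1 7 11 3 5 9)|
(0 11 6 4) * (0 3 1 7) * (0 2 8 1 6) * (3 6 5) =(0 11)(1 7 2 8)(3 5)(4 6) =[11, 7, 8, 5, 6, 3, 4, 2, 1, 9, 10, 0]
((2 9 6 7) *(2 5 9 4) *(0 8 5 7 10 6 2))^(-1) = ((0 8 5 9 2 4)(6 10))^(-1) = (0 4 2 9 5 8)(6 10)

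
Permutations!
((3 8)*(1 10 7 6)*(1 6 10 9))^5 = (1 9)(3 8)(7 10)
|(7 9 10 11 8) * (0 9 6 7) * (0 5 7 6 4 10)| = |(0 9)(4 10 11 8 5 7)| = 6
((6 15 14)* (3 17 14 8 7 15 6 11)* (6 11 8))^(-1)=((3 17 14 8 7 15 6 11))^(-1)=(3 11 6 15 7 8 14 17)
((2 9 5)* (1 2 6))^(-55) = ((1 2 9 5 6))^(-55) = (9)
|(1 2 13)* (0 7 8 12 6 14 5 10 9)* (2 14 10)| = 35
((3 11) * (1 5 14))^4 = ((1 5 14)(3 11))^4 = (1 5 14)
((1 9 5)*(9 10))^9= (1 10 9 5)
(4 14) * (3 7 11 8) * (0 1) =(0 1)(3 7 11 8)(4 14) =[1, 0, 2, 7, 14, 5, 6, 11, 3, 9, 10, 8, 12, 13, 4]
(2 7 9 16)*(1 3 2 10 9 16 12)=(1 3 2 7 16 10 9 12)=[0, 3, 7, 2, 4, 5, 6, 16, 8, 12, 9, 11, 1, 13, 14, 15, 10]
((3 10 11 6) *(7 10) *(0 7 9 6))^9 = ((0 7 10 11)(3 9 6))^9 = (0 7 10 11)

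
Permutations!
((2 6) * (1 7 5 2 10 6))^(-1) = ((1 7 5 2)(6 10))^(-1) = (1 2 5 7)(6 10)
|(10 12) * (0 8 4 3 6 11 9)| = |(0 8 4 3 6 11 9)(10 12)| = 14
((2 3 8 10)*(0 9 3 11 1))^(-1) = ((0 9 3 8 10 2 11 1))^(-1) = (0 1 11 2 10 8 3 9)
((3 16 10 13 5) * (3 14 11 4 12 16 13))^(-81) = ((3 13 5 14 11 4 12 16 10))^(-81) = (16)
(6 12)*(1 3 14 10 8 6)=(1 3 14 10 8 6 12)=[0, 3, 2, 14, 4, 5, 12, 7, 6, 9, 8, 11, 1, 13, 10]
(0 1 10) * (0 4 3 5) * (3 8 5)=(0 1 10 4 8 5)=[1, 10, 2, 3, 8, 0, 6, 7, 5, 9, 4]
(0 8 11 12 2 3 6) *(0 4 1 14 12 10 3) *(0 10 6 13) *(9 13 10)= (0 8 11 6 4 1 14 12 2 9 13)(3 10)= [8, 14, 9, 10, 1, 5, 4, 7, 11, 13, 3, 6, 2, 0, 12]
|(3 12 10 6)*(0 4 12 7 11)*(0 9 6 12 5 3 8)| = |(0 4 5 3 7 11 9 6 8)(10 12)| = 18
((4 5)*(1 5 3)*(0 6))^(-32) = (6)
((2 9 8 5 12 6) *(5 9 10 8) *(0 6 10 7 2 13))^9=((0 6 13)(2 7)(5 12 10 8 9))^9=(13)(2 7)(5 9 8 10 12)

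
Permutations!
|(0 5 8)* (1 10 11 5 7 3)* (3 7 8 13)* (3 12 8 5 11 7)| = |(0 5 13 12 8)(1 10 7 3)| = 20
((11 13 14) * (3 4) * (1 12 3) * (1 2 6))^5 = ((1 12 3 4 2 6)(11 13 14))^5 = (1 6 2 4 3 12)(11 14 13)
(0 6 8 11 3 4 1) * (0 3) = (0 6 8 11)(1 3 4) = [6, 3, 2, 4, 1, 5, 8, 7, 11, 9, 10, 0]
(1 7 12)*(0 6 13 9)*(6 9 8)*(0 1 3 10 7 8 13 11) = [9, 8, 2, 10, 4, 5, 11, 12, 6, 1, 7, 0, 3, 13] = (13)(0 9 1 8 6 11)(3 10 7 12)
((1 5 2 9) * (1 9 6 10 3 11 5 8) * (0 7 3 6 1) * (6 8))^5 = (0 2)(1 7)(3 6)(5 8)(10 11)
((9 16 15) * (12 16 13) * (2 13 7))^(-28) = (16)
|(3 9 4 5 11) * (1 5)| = |(1 5 11 3 9 4)| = 6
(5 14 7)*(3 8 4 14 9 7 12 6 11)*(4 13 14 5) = [0, 1, 2, 8, 5, 9, 11, 4, 13, 7, 10, 3, 6, 14, 12] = (3 8 13 14 12 6 11)(4 5 9 7)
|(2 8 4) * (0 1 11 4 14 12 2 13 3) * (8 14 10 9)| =6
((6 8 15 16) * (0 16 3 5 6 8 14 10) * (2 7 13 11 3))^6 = ((0 16 8 15 2 7 13 11 3 5 6 14 10))^6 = (0 13 10 7 14 2 6 15 5 8 3 16 11)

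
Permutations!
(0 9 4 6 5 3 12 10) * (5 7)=(0 9 4 6 7 5 3 12 10)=[9, 1, 2, 12, 6, 3, 7, 5, 8, 4, 0, 11, 10]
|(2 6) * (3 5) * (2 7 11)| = 4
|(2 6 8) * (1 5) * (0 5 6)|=6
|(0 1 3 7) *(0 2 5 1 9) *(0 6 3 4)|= 9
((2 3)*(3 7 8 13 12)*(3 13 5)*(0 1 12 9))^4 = (0 9 13 12 1)(2 3 5 8 7)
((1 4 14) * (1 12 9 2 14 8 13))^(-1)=(1 13 8 4)(2 9 12 14)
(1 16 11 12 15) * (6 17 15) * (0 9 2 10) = (0 9 2 10)(1 16 11 12 6 17 15) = [9, 16, 10, 3, 4, 5, 17, 7, 8, 2, 0, 12, 6, 13, 14, 1, 11, 15]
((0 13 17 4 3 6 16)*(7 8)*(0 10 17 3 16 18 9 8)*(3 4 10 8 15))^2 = (0 4 8)(3 18 15 6 9)(7 13 16)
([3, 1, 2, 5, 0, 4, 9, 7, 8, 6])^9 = [3, 1, 2, 5, 0, 4, 9, 7, 8, 6]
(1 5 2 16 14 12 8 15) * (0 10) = (0 10)(1 5 2 16 14 12 8 15) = [10, 5, 16, 3, 4, 2, 6, 7, 15, 9, 0, 11, 8, 13, 12, 1, 14]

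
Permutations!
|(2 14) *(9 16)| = |(2 14)(9 16)| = 2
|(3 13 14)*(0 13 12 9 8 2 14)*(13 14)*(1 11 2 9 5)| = 18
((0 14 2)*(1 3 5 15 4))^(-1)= (0 2 14)(1 4 15 5 3)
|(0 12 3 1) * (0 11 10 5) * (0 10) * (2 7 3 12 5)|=8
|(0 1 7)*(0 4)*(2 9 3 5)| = 4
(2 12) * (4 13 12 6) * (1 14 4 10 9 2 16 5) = (1 14 4 13 12 16 5)(2 6 10 9) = [0, 14, 6, 3, 13, 1, 10, 7, 8, 2, 9, 11, 16, 12, 4, 15, 5]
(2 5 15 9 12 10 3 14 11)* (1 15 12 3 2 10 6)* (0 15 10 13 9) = (0 15)(1 10 2 5 12 6)(3 14 11 13 9) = [15, 10, 5, 14, 4, 12, 1, 7, 8, 3, 2, 13, 6, 9, 11, 0]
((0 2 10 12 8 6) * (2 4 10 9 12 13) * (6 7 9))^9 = ((0 4 10 13 2 6)(7 9 12 8))^9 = (0 13)(2 4)(6 10)(7 9 12 8)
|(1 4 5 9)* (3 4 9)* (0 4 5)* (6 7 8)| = |(0 4)(1 9)(3 5)(6 7 8)| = 6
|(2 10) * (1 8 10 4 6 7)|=7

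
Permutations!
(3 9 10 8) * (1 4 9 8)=(1 4 9 10)(3 8)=[0, 4, 2, 8, 9, 5, 6, 7, 3, 10, 1]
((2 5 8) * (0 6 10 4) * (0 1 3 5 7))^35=((0 6 10 4 1 3 5 8 2 7))^35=(0 3)(1 7)(2 4)(5 6)(8 10)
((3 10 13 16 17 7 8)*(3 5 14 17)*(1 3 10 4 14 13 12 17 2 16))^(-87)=(1 2 17 13 14 12 5 4 10 8 3 16 7)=((1 3 4 14 2 16 10 12 17 7 8 5 13))^(-87)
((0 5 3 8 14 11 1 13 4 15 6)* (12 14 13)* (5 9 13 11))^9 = ((0 9 13 4 15 6)(1 12 14 5 3 8 11))^9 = (0 4)(1 14 3 11 12 5 8)(6 13)(9 15)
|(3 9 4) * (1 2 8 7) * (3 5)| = 4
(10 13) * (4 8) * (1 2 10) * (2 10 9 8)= (1 10 13)(2 9 8 4)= [0, 10, 9, 3, 2, 5, 6, 7, 4, 8, 13, 11, 12, 1]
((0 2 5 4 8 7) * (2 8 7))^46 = (0 4 2)(5 8 7)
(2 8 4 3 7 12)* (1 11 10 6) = [0, 11, 8, 7, 3, 5, 1, 12, 4, 9, 6, 10, 2] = (1 11 10 6)(2 8 4 3 7 12)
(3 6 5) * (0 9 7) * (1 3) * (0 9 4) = (0 4)(1 3 6 5)(7 9) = [4, 3, 2, 6, 0, 1, 5, 9, 8, 7]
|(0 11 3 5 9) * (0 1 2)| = 7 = |(0 11 3 5 9 1 2)|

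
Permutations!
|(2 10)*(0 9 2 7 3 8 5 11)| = |(0 9 2 10 7 3 8 5 11)| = 9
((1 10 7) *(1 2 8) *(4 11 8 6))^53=(1 4 7 8 6 10 11 2)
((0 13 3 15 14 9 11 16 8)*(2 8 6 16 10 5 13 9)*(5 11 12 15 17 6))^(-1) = ((0 9 12 15 14 2 8)(3 17 6 16 5 13)(10 11))^(-1) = (0 8 2 14 15 12 9)(3 13 5 16 6 17)(10 11)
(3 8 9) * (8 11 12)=[0, 1, 2, 11, 4, 5, 6, 7, 9, 3, 10, 12, 8]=(3 11 12 8 9)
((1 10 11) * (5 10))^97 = ((1 5 10 11))^97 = (1 5 10 11)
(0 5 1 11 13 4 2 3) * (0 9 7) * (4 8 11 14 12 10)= (0 5 1 14 12 10 4 2 3 9 7)(8 11 13)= [5, 14, 3, 9, 2, 1, 6, 0, 11, 7, 4, 13, 10, 8, 12]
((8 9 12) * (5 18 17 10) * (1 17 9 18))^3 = (1 5 10 17)(8 12 9 18)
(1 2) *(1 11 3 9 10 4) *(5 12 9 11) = (1 2 5 12 9 10 4)(3 11) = [0, 2, 5, 11, 1, 12, 6, 7, 8, 10, 4, 3, 9]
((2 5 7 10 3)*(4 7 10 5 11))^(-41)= ((2 11 4 7 5 10 3))^(-41)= (2 11 4 7 5 10 3)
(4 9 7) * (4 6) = (4 9 7 6) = [0, 1, 2, 3, 9, 5, 4, 6, 8, 7]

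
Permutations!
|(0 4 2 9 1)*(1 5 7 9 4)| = |(0 1)(2 4)(5 7 9)| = 6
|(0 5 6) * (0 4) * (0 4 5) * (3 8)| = |(3 8)(5 6)| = 2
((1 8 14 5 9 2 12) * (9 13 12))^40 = ((1 8 14 5 13 12)(2 9))^40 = (1 13 14)(5 8 12)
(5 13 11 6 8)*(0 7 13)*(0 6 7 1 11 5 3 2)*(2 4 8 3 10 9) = (0 1 11 7 13 5 6 3 4 8 10 9 2) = [1, 11, 0, 4, 8, 6, 3, 13, 10, 2, 9, 7, 12, 5]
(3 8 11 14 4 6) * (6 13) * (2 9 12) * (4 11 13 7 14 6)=[0, 1, 9, 8, 7, 5, 3, 14, 13, 12, 10, 6, 2, 4, 11]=(2 9 12)(3 8 13 4 7 14 11 6)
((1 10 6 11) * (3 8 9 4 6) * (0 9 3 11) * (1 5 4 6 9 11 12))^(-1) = ((0 11 5 4 9 6)(1 10 12)(3 8))^(-1) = (0 6 9 4 5 11)(1 12 10)(3 8)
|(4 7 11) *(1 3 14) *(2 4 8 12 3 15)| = 10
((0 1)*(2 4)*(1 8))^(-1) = (0 1 8)(2 4)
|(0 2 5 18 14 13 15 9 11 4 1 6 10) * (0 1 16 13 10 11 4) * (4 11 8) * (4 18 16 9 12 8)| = |(0 2 5 16 13 15 12 8 18 14 10 1 6 4 9 11)| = 16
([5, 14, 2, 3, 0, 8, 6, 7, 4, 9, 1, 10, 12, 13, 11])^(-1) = [4, 10, 2, 3, 8, 0, 6, 7, 5, 9, 11, 14, 12, 13, 1]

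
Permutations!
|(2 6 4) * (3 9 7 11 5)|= |(2 6 4)(3 9 7 11 5)|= 15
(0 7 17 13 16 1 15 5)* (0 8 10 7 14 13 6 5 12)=(0 14 13 16 1 15 12)(5 8 10 7 17 6)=[14, 15, 2, 3, 4, 8, 5, 17, 10, 9, 7, 11, 0, 16, 13, 12, 1, 6]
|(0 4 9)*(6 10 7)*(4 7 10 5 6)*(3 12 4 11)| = 14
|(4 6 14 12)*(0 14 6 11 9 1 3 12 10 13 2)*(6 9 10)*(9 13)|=35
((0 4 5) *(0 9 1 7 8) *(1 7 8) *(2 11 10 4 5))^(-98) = ((0 5 9 7 1 8)(2 11 10 4))^(-98) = (0 1 9)(2 10)(4 11)(5 8 7)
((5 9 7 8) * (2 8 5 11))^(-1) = ((2 8 11)(5 9 7))^(-1) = (2 11 8)(5 7 9)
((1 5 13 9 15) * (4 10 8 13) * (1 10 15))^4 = (1 10)(4 13)(5 8)(9 15)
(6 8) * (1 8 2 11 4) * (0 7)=(0 7)(1 8 6 2 11 4)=[7, 8, 11, 3, 1, 5, 2, 0, 6, 9, 10, 4]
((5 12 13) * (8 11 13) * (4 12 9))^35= ((4 12 8 11 13 5 9))^35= (13)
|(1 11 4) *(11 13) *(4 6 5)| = |(1 13 11 6 5 4)| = 6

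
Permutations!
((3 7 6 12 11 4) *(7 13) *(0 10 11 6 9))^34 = (0 11 3 7)(4 13 9 10)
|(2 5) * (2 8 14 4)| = 5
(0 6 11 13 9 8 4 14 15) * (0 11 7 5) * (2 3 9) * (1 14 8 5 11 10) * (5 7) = (0 6 5)(1 14 15 10)(2 3 9 7 11 13)(4 8) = [6, 14, 3, 9, 8, 0, 5, 11, 4, 7, 1, 13, 12, 2, 15, 10]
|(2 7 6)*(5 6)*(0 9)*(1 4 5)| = 6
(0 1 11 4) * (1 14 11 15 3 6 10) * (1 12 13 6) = (0 14 11 4)(1 15 3)(6 10 12 13) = [14, 15, 2, 1, 0, 5, 10, 7, 8, 9, 12, 4, 13, 6, 11, 3]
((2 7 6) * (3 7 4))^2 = (2 3 6 4 7)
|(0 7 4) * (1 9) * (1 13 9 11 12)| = 6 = |(0 7 4)(1 11 12)(9 13)|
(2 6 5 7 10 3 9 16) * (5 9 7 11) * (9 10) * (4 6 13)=[0, 1, 13, 7, 6, 11, 10, 9, 8, 16, 3, 5, 12, 4, 14, 15, 2]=(2 13 4 6 10 3 7 9 16)(5 11)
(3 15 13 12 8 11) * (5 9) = (3 15 13 12 8 11)(5 9) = [0, 1, 2, 15, 4, 9, 6, 7, 11, 5, 10, 3, 8, 12, 14, 13]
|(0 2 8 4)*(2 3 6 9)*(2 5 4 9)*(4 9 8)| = |(0 3 6 2 4)(5 9)| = 10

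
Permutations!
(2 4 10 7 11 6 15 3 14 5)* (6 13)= [0, 1, 4, 14, 10, 2, 15, 11, 8, 9, 7, 13, 12, 6, 5, 3]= (2 4 10 7 11 13 6 15 3 14 5)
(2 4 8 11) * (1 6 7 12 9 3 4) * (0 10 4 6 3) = (0 10 4 8 11 2 1 3 6 7 12 9) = [10, 3, 1, 6, 8, 5, 7, 12, 11, 0, 4, 2, 9]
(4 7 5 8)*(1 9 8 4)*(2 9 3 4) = [0, 3, 9, 4, 7, 2, 6, 5, 1, 8] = (1 3 4 7 5 2 9 8)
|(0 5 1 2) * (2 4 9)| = 6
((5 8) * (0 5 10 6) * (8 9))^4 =((0 5 9 8 10 6))^4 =(0 10 9)(5 6 8)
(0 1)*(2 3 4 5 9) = (0 1)(2 3 4 5 9) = [1, 0, 3, 4, 5, 9, 6, 7, 8, 2]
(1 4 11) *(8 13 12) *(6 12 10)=[0, 4, 2, 3, 11, 5, 12, 7, 13, 9, 6, 1, 8, 10]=(1 4 11)(6 12 8 13 10)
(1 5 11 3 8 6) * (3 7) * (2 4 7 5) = (1 2 4 7 3 8 6)(5 11) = [0, 2, 4, 8, 7, 11, 1, 3, 6, 9, 10, 5]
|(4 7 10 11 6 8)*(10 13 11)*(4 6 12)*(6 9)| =15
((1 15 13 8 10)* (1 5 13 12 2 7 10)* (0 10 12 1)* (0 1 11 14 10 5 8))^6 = ((0 5 13)(1 15 11 14 10 8)(2 7 12))^6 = (15)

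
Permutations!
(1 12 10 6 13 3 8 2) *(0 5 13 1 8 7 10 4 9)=(0 5 13 3 7 10 6 1 12 4 9)(2 8)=[5, 12, 8, 7, 9, 13, 1, 10, 2, 0, 6, 11, 4, 3]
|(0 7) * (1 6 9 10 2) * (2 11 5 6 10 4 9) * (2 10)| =|(0 7)(1 2)(4 9)(5 6 10 11)| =4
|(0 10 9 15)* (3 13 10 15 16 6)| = 6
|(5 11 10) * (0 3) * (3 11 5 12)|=5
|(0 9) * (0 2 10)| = |(0 9 2 10)| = 4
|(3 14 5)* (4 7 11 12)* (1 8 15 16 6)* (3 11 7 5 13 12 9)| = |(1 8 15 16 6)(3 14 13 12 4 5 11 9)| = 40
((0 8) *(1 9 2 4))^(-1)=((0 8)(1 9 2 4))^(-1)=(0 8)(1 4 2 9)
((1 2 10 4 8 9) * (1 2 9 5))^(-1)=(1 5 8 4 10 2 9)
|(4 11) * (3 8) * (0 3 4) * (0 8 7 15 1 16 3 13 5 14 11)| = |(0 13 5 14 11 8 4)(1 16 3 7 15)| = 35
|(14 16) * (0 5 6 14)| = |(0 5 6 14 16)| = 5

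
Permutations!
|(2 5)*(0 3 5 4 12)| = |(0 3 5 2 4 12)| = 6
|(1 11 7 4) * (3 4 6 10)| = |(1 11 7 6 10 3 4)| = 7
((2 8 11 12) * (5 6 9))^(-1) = (2 12 11 8)(5 9 6)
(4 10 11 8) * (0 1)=[1, 0, 2, 3, 10, 5, 6, 7, 4, 9, 11, 8]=(0 1)(4 10 11 8)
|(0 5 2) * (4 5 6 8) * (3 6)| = |(0 3 6 8 4 5 2)| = 7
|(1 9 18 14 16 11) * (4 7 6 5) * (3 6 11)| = |(1 9 18 14 16 3 6 5 4 7 11)| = 11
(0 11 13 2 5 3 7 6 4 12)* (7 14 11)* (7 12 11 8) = (0 12)(2 5 3 14 8 7 6 4 11 13) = [12, 1, 5, 14, 11, 3, 4, 6, 7, 9, 10, 13, 0, 2, 8]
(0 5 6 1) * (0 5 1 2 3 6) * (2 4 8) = (0 1 5)(2 3 6 4 8) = [1, 5, 3, 6, 8, 0, 4, 7, 2]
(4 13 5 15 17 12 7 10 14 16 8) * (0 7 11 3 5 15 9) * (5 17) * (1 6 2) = (0 7 10 14 16 8 4 13 15 5 9)(1 6 2)(3 17 12 11) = [7, 6, 1, 17, 13, 9, 2, 10, 4, 0, 14, 3, 11, 15, 16, 5, 8, 12]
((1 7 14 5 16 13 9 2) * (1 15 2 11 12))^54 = ((1 7 14 5 16 13 9 11 12)(2 15))^54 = (16)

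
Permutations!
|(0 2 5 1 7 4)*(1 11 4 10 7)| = 10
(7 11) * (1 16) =(1 16)(7 11) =[0, 16, 2, 3, 4, 5, 6, 11, 8, 9, 10, 7, 12, 13, 14, 15, 1]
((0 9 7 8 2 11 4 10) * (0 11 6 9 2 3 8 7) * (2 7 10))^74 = ((0 7 10 11 4 2 6 9)(3 8))^74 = (0 10 4 6)(2 9 7 11)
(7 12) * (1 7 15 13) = [0, 7, 2, 3, 4, 5, 6, 12, 8, 9, 10, 11, 15, 1, 14, 13] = (1 7 12 15 13)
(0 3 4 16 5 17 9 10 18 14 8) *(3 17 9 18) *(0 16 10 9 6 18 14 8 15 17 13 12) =(0 13 12)(3 4 10)(5 6 18 8 16)(14 15 17) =[13, 1, 2, 4, 10, 6, 18, 7, 16, 9, 3, 11, 0, 12, 15, 17, 5, 14, 8]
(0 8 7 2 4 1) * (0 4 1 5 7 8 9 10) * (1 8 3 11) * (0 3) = [9, 4, 8, 11, 5, 7, 6, 2, 0, 10, 3, 1] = (0 9 10 3 11 1 4 5 7 2 8)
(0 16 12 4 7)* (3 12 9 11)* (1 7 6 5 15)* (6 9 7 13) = (0 16 7)(1 13 6 5 15)(3 12 4 9 11) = [16, 13, 2, 12, 9, 15, 5, 0, 8, 11, 10, 3, 4, 6, 14, 1, 7]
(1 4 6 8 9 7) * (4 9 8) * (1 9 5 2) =(1 5 2)(4 6)(7 9) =[0, 5, 1, 3, 6, 2, 4, 9, 8, 7]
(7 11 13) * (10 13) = [0, 1, 2, 3, 4, 5, 6, 11, 8, 9, 13, 10, 12, 7] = (7 11 10 13)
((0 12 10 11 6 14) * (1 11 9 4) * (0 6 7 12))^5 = (1 9 12 11 4 10 7)(6 14)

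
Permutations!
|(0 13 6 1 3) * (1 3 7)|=4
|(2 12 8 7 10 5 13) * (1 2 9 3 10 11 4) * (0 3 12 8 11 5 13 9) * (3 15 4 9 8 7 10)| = 30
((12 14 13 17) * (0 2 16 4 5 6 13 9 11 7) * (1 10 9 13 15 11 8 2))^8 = (17)(0 5 9 11 16 1 6 8 7 4 10 15 2)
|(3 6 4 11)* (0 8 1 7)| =|(0 8 1 7)(3 6 4 11)| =4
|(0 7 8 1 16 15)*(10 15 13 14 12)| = 10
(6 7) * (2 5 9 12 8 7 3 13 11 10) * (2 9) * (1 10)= (1 10 9 12 8 7 6 3 13 11)(2 5)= [0, 10, 5, 13, 4, 2, 3, 6, 7, 12, 9, 1, 8, 11]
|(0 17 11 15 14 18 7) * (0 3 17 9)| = |(0 9)(3 17 11 15 14 18 7)| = 14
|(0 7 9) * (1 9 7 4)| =|(0 4 1 9)| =4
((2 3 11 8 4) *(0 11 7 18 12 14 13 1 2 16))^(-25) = (1 13 14 12 18 7 3 2) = ((0 11 8 4 16)(1 2 3 7 18 12 14 13))^(-25)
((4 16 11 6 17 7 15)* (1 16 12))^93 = ((1 16 11 6 17 7 15 4 12))^93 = (1 6 15)(4 16 17)(7 12 11)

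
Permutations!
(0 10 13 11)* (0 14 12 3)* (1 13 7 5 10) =[1, 13, 2, 0, 4, 10, 6, 5, 8, 9, 7, 14, 3, 11, 12] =(0 1 13 11 14 12 3)(5 10 7)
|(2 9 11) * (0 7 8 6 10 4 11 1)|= 10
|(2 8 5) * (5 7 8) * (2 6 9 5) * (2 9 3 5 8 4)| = |(2 9 8 7 4)(3 5 6)| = 15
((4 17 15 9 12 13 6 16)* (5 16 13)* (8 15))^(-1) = ((4 17 8 15 9 12 5 16)(6 13))^(-1) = (4 16 5 12 9 15 8 17)(6 13)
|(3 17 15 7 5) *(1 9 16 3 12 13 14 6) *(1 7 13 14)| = 35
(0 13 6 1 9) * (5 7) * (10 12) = (0 13 6 1 9)(5 7)(10 12) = [13, 9, 2, 3, 4, 7, 1, 5, 8, 0, 12, 11, 10, 6]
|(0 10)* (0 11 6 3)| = |(0 10 11 6 3)| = 5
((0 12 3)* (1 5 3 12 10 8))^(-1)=(12)(0 3 5 1 8 10)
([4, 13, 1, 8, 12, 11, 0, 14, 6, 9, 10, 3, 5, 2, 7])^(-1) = (0 6 8 3 11 5 12 4)(1 2 13)(7 14)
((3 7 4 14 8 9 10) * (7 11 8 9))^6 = (3 9 4 8)(7 11 10 14)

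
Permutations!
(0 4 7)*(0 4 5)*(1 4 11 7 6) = (0 5)(1 4 6)(7 11) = [5, 4, 2, 3, 6, 0, 1, 11, 8, 9, 10, 7]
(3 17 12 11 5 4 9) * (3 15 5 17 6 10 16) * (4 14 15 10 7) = (3 6 7 4 9 10 16)(5 14 15)(11 17 12) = [0, 1, 2, 6, 9, 14, 7, 4, 8, 10, 16, 17, 11, 13, 15, 5, 3, 12]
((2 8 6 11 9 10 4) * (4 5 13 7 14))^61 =(2 5 8 13 6 7 11 14 9 4 10)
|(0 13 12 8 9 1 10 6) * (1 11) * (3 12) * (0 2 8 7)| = |(0 13 3 12 7)(1 10 6 2 8 9 11)| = 35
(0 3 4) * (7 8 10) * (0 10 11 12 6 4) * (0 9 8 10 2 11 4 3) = (2 11 12 6 3 9 8 4)(7 10) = [0, 1, 11, 9, 2, 5, 3, 10, 4, 8, 7, 12, 6]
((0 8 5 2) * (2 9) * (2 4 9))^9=((0 8 5 2)(4 9))^9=(0 8 5 2)(4 9)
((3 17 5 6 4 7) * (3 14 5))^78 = (17)(4 5 7 6 14)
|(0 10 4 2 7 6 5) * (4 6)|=12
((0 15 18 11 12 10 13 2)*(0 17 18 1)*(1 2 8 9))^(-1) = ((0 15 2 17 18 11 12 10 13 8 9 1))^(-1) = (0 1 9 8 13 10 12 11 18 17 2 15)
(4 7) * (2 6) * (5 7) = (2 6)(4 5 7) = [0, 1, 6, 3, 5, 7, 2, 4]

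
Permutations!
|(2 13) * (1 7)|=2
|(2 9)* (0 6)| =2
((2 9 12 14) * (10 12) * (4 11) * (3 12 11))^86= ((2 9 10 11 4 3 12 14))^86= (2 12 4 10)(3 11 9 14)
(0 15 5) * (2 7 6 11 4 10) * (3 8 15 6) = (0 6 11 4 10 2 7 3 8 15 5) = [6, 1, 7, 8, 10, 0, 11, 3, 15, 9, 2, 4, 12, 13, 14, 5]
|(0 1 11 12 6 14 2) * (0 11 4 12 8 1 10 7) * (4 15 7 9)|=13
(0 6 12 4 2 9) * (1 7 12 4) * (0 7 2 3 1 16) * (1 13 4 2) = (0 6 2 9 7 12 16)(3 13 4) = [6, 1, 9, 13, 3, 5, 2, 12, 8, 7, 10, 11, 16, 4, 14, 15, 0]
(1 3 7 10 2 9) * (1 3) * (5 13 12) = (2 9 3 7 10)(5 13 12) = [0, 1, 9, 7, 4, 13, 6, 10, 8, 3, 2, 11, 5, 12]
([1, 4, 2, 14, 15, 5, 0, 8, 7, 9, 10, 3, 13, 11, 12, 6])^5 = [0, 1, 2, 3, 4, 5, 6, 8, 7, 9, 10, 11, 12, 13, 14, 15]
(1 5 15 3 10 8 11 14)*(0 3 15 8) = (15)(0 3 10)(1 5 8 11 14) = [3, 5, 2, 10, 4, 8, 6, 7, 11, 9, 0, 14, 12, 13, 1, 15]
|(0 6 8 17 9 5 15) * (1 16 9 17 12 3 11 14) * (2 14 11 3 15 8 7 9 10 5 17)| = |(0 6 7 9 17 2 14 1 16 10 5 8 12 15)| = 14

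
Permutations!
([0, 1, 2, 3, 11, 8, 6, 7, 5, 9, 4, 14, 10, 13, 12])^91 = [0, 1, 2, 3, 11, 8, 6, 7, 5, 9, 4, 14, 10, 13, 12]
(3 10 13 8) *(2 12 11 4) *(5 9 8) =[0, 1, 12, 10, 2, 9, 6, 7, 3, 8, 13, 4, 11, 5] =(2 12 11 4)(3 10 13 5 9 8)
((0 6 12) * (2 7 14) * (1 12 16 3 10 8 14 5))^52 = ((0 6 16 3 10 8 14 2 7 5 1 12))^52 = (0 10 7)(1 16 14)(2 12 3)(5 6 8)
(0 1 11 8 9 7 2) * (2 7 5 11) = (0 1 2)(5 11 8 9) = [1, 2, 0, 3, 4, 11, 6, 7, 9, 5, 10, 8]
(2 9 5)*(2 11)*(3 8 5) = (2 9 3 8 5 11) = [0, 1, 9, 8, 4, 11, 6, 7, 5, 3, 10, 2]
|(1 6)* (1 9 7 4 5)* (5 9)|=|(1 6 5)(4 9 7)|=3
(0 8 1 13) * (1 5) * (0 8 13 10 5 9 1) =(0 13 8 9 1 10 5) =[13, 10, 2, 3, 4, 0, 6, 7, 9, 1, 5, 11, 12, 8]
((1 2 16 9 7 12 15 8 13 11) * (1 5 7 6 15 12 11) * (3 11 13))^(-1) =(1 13 7 5 11 3 8 15 6 9 16 2)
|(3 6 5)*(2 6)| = 4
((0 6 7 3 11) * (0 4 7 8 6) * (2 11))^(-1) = ((2 11 4 7 3)(6 8))^(-1) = (2 3 7 4 11)(6 8)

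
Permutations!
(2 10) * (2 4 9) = [0, 1, 10, 3, 9, 5, 6, 7, 8, 2, 4] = (2 10 4 9)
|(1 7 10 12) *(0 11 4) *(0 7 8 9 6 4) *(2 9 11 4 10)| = 11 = |(0 4 7 2 9 6 10 12 1 8 11)|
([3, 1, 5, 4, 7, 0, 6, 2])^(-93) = [7, 1, 3, 2, 5, 4, 6, 0]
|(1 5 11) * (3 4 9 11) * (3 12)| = |(1 5 12 3 4 9 11)| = 7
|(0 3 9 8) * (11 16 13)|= 12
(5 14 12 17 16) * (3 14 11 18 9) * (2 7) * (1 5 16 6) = (1 5 11 18 9 3 14 12 17 6)(2 7) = [0, 5, 7, 14, 4, 11, 1, 2, 8, 3, 10, 18, 17, 13, 12, 15, 16, 6, 9]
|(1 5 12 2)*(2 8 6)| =|(1 5 12 8 6 2)| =6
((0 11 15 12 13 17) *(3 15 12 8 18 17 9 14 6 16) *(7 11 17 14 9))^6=(3 16 6 14 18 8 15)(7 12)(11 13)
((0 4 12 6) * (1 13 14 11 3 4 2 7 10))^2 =((0 2 7 10 1 13 14 11 3 4 12 6))^2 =(0 7 1 14 3 12)(2 10 13 11 4 6)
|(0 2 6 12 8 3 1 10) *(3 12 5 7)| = 8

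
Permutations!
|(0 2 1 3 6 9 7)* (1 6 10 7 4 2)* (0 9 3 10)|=9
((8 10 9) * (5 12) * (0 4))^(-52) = (12)(8 9 10)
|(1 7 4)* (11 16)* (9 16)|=|(1 7 4)(9 16 11)|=3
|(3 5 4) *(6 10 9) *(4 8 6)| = 7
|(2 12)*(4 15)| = |(2 12)(4 15)| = 2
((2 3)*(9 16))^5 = ((2 3)(9 16))^5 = (2 3)(9 16)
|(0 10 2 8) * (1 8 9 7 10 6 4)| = |(0 6 4 1 8)(2 9 7 10)| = 20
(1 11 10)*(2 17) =(1 11 10)(2 17) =[0, 11, 17, 3, 4, 5, 6, 7, 8, 9, 1, 10, 12, 13, 14, 15, 16, 2]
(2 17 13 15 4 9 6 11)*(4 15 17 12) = (2 12 4 9 6 11)(13 17) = [0, 1, 12, 3, 9, 5, 11, 7, 8, 6, 10, 2, 4, 17, 14, 15, 16, 13]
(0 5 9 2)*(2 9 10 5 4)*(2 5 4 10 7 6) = [10, 1, 0, 3, 5, 7, 2, 6, 8, 9, 4] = (0 10 4 5 7 6 2)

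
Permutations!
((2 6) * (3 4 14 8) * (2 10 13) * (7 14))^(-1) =(2 13 10 6)(3 8 14 7 4)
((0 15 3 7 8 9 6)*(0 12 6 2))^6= ((0 15 3 7 8 9 2)(6 12))^6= (0 2 9 8 7 3 15)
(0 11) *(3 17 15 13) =[11, 1, 2, 17, 4, 5, 6, 7, 8, 9, 10, 0, 12, 3, 14, 13, 16, 15] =(0 11)(3 17 15 13)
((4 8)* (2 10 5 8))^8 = (2 8 10 4 5)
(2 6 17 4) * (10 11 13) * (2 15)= (2 6 17 4 15)(10 11 13)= [0, 1, 6, 3, 15, 5, 17, 7, 8, 9, 11, 13, 12, 10, 14, 2, 16, 4]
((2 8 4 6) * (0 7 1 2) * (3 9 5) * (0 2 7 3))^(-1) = (0 5 9 3)(1 7)(2 6 4 8)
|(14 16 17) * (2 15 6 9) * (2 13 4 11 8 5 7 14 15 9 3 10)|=|(2 9 13 4 11 8 5 7 14 16 17 15 6 3 10)|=15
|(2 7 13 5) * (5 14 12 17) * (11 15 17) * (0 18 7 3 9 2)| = 30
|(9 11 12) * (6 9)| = 4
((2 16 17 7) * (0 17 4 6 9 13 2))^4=((0 17 7)(2 16 4 6 9 13))^4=(0 17 7)(2 9 4)(6 16 13)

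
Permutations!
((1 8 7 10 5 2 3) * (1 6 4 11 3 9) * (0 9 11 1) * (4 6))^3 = (0 9)(1 10 11)(2 4 7)(3 8 5)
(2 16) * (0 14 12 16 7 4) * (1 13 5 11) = (0 14 12 16 2 7 4)(1 13 5 11) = [14, 13, 7, 3, 0, 11, 6, 4, 8, 9, 10, 1, 16, 5, 12, 15, 2]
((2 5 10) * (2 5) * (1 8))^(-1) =((1 8)(5 10))^(-1) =(1 8)(5 10)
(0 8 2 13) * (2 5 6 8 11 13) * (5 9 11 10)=(0 10 5 6 8 9 11 13)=[10, 1, 2, 3, 4, 6, 8, 7, 9, 11, 5, 13, 12, 0]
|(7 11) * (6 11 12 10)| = |(6 11 7 12 10)| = 5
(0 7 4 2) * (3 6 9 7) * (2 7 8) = (0 3 6 9 8 2)(4 7) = [3, 1, 0, 6, 7, 5, 9, 4, 2, 8]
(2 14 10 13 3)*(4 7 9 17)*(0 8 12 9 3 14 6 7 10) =(0 8 12 9 17 4 10 13 14)(2 6 7 3) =[8, 1, 6, 2, 10, 5, 7, 3, 12, 17, 13, 11, 9, 14, 0, 15, 16, 4]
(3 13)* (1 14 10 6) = (1 14 10 6)(3 13) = [0, 14, 2, 13, 4, 5, 1, 7, 8, 9, 6, 11, 12, 3, 10]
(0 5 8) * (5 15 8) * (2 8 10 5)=[15, 1, 8, 3, 4, 2, 6, 7, 0, 9, 5, 11, 12, 13, 14, 10]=(0 15 10 5 2 8)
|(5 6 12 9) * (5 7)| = 5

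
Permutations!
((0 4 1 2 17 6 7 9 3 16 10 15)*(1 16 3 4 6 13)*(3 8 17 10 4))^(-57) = ((0 6 7 9 3 8 17 13 1 2 10 15)(4 16))^(-57) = (0 9 17 2)(1 15 7 8)(3 13 10 6)(4 16)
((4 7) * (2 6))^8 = (7)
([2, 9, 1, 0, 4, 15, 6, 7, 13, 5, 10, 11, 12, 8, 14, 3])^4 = [5, 3, 15, 9, 4, 2, 6, 7, 8, 0, 10, 11, 12, 13, 14, 1]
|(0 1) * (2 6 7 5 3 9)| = 6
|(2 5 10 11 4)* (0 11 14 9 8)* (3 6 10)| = 11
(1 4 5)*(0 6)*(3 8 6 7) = (0 7 3 8 6)(1 4 5) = [7, 4, 2, 8, 5, 1, 0, 3, 6]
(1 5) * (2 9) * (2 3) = [0, 5, 9, 2, 4, 1, 6, 7, 8, 3] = (1 5)(2 9 3)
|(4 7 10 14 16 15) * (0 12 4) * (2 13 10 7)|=|(0 12 4 2 13 10 14 16 15)|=9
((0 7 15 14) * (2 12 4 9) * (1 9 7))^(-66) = ((0 1 9 2 12 4 7 15 14))^(-66) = (0 7 2)(1 15 12)(4 9 14)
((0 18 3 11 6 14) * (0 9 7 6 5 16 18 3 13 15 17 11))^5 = (0 3)(5 17 13 16 11 15 18)(6 14 9 7)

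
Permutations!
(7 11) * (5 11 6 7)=(5 11)(6 7)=[0, 1, 2, 3, 4, 11, 7, 6, 8, 9, 10, 5]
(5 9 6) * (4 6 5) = (4 6)(5 9) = [0, 1, 2, 3, 6, 9, 4, 7, 8, 5]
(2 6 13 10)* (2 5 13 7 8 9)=(2 6 7 8 9)(5 13 10)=[0, 1, 6, 3, 4, 13, 7, 8, 9, 2, 5, 11, 12, 10]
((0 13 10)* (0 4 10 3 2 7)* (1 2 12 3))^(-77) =(0 2 13 7 1)(3 12)(4 10)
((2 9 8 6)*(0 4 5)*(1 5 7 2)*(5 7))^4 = (0 4 5)(1 8 2)(6 9 7)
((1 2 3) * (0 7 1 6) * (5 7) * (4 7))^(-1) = ((0 5 4 7 1 2 3 6))^(-1) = (0 6 3 2 1 7 4 5)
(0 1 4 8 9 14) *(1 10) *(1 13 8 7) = [10, 4, 2, 3, 7, 5, 6, 1, 9, 14, 13, 11, 12, 8, 0] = (0 10 13 8 9 14)(1 4 7)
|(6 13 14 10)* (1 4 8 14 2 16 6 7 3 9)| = 8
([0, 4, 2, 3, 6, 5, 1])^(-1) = (1 6 4)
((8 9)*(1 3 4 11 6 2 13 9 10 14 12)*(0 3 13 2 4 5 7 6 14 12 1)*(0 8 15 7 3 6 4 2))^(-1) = ((0 6 2)(1 13 9 15 7 4 11 14)(3 5)(8 10 12))^(-1) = (0 2 6)(1 14 11 4 7 15 9 13)(3 5)(8 12 10)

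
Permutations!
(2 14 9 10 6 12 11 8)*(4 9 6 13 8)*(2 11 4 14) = [0, 1, 2, 3, 9, 5, 12, 7, 11, 10, 13, 14, 4, 8, 6] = (4 9 10 13 8 11 14 6 12)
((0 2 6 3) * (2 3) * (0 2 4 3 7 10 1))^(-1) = (0 1 10 7)(2 3 4 6)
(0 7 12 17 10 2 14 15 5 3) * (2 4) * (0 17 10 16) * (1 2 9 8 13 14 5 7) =(0 1 2 5 3 17 16)(4 9 8 13 14 15 7 12 10) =[1, 2, 5, 17, 9, 3, 6, 12, 13, 8, 4, 11, 10, 14, 15, 7, 0, 16]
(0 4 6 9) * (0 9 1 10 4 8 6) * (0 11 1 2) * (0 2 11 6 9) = (0 8 9)(1 10 4 6 11) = [8, 10, 2, 3, 6, 5, 11, 7, 9, 0, 4, 1]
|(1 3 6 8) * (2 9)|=4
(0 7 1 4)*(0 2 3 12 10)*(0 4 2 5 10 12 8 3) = (12)(0 7 1 2)(3 8)(4 5 10) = [7, 2, 0, 8, 5, 10, 6, 1, 3, 9, 4, 11, 12]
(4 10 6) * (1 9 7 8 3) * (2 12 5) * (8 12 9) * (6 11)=[0, 8, 9, 1, 10, 2, 4, 12, 3, 7, 11, 6, 5]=(1 8 3)(2 9 7 12 5)(4 10 11 6)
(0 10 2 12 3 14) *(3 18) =[10, 1, 12, 14, 4, 5, 6, 7, 8, 9, 2, 11, 18, 13, 0, 15, 16, 17, 3] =(0 10 2 12 18 3 14)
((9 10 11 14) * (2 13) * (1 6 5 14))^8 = (1 6 5 14 9 10 11)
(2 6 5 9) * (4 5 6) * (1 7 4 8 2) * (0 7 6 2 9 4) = (0 7)(1 6 2 8 9)(4 5) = [7, 6, 8, 3, 5, 4, 2, 0, 9, 1]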